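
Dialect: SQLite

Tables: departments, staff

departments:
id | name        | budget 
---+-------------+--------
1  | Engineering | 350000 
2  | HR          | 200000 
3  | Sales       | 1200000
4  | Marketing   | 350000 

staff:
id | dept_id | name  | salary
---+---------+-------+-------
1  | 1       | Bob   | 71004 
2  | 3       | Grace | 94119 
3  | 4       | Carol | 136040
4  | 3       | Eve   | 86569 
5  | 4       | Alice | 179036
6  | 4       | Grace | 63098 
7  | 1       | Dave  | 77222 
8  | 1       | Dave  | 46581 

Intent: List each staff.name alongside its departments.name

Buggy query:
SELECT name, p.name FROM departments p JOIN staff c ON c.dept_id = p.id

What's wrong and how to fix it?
Bug: Both tables have a 'name' column; the unqualified reference is ambiguous

Fix: Qualify the column with its table alias (c.name)

Corrected query:
SELECT c.name, p.name FROM departments p JOIN staff c ON c.dept_id = p.id

Result:
name  | name       
------+------------
Bob   | Engineering
Grace | Sales      
Carol | Marketing  
Eve   | Sales      
Alice | Marketing  
Grace | Marketing  
Dave  | Engineering
Dave  | Engineering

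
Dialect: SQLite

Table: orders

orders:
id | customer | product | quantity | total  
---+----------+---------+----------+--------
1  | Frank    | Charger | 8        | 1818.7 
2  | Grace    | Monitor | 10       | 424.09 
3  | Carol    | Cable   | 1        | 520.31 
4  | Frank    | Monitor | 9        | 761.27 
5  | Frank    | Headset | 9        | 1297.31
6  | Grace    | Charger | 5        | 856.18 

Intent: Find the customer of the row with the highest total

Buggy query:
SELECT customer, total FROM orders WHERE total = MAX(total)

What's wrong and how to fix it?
Bug: WHERE is evaluated per row; an aggregate over the whole table isn't defined there

Fix: Wrap MAX in a scalar subquery so WHERE compares against a single value

Corrected query:
SELECT customer, total FROM orders WHERE total = (SELECT MAX(total) FROM orders)

Result:
customer | total 
---------+-------
Frank    | 1818.7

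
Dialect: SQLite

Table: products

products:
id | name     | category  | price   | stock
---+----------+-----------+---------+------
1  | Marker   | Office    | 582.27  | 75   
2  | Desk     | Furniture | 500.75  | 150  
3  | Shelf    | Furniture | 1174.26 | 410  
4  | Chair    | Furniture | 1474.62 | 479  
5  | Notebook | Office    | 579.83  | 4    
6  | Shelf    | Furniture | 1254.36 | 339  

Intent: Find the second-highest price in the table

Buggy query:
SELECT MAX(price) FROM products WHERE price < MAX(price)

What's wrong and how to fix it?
Bug: The inner MAX is an aggregate inside WHERE, which is not allowed

Fix: Compute the overall MAX in a subquery, then take MAX of rows below it

Corrected query:
SELECT MAX(price) FROM products WHERE price < (SELECT MAX(price) FROM products)

Result:
MAX(price)
----------
1254.36   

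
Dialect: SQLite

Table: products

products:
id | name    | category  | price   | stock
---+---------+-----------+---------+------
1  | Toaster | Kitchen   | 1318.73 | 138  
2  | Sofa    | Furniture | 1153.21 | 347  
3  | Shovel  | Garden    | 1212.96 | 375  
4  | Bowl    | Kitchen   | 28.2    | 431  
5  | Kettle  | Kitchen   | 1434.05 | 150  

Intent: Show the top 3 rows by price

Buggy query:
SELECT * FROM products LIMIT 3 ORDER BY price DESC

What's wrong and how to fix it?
Bug: LIMIT must come after ORDER BY

Fix: Swap the clauses: ORDER BY first, then LIMIT

Corrected query:
SELECT * FROM products ORDER BY price DESC LIMIT 3

Result:
id | name    | category | price   | stock
---+---------+----------+---------+------
5  | Kettle  | Kitchen  | 1434.05 | 150  
1  | Toaster | Kitchen  | 1318.73 | 138  
3  | Shovel  | Garden   | 1212.96 | 375  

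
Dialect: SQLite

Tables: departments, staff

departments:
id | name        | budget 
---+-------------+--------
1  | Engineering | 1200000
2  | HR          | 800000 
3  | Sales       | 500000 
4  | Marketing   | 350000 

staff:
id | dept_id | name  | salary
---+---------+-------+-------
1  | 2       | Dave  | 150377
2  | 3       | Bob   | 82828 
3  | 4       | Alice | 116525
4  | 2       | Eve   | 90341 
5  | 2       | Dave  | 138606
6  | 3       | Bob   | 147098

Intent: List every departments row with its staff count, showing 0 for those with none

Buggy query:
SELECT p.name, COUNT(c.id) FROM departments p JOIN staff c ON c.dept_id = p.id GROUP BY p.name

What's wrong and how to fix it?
Bug: An inner join excludes parents with zero children

Fix: Use LEFT JOIN so parents without children still appear (COUNT(c.id) gives 0)

Corrected query:
SELECT p.name, COUNT(c.id) FROM departments p LEFT JOIN staff c ON c.dept_id = p.id GROUP BY p.name

Result:
name        | COUNT(c.id)
------------+------------
Engineering | 0          
HR          | 3          
Marketing   | 1          
Sales       | 2          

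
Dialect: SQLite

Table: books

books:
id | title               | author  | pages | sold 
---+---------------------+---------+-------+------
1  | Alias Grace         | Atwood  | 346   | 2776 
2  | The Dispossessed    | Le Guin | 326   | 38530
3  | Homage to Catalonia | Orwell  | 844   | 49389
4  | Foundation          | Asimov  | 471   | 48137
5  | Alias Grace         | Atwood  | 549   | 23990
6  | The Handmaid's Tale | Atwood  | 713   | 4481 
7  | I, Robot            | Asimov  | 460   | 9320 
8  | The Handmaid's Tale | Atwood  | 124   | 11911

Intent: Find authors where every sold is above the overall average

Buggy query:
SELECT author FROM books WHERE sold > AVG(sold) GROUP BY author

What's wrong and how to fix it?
Bug: WHERE evaluates per row before aggregation, so AVG() is unavailable

Fix: Compute the overall average in a scalar subquery and compare each group's MIN against it in HAVING

Corrected query:
SELECT author FROM books GROUP BY author HAVING MIN(sold) > (SELECT AVG(sold) FROM books)

Result:
author 
-------
Le Guin
Orwell 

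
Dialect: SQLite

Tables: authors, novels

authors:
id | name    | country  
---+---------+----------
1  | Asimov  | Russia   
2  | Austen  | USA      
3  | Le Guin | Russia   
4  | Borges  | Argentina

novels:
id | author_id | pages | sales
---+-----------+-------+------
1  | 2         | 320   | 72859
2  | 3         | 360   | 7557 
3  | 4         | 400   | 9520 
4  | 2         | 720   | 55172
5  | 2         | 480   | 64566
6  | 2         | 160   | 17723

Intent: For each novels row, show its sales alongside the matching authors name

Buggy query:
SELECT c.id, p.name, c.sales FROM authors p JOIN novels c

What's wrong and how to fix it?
Bug: JOIN with no ON clause produces a cartesian product; every novels row pairs with every authors row

Fix: Specify the join condition linking the foreign key to the parent id

Corrected query:
SELECT c.id, p.name, c.sales FROM authors p JOIN novels c ON c.author_id = p.id

Result:
id | name    | sales
---+---------+------
1  | Austen  | 72859
2  | Le Guin | 7557 
3  | Borges  | 9520 
4  | Austen  | 55172
5  | Austen  | 64566
6  | Austen  | 17723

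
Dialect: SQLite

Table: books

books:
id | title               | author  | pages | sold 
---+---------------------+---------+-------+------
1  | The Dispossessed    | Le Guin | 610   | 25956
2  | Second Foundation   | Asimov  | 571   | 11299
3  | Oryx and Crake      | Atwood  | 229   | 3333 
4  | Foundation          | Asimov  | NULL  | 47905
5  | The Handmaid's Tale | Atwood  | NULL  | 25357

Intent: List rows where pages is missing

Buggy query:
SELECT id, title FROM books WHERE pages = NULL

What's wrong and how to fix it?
Bug: '= NULL' is always unknown in SQL three-valued logic, so no rows match

Fix: Replace '= NULL' with 'IS NULL'

Corrected query:
SELECT id, title FROM books WHERE pages IS NULL

Result:
id | title              
---+--------------------
4  | Foundation         
5  | The Handmaid's Tale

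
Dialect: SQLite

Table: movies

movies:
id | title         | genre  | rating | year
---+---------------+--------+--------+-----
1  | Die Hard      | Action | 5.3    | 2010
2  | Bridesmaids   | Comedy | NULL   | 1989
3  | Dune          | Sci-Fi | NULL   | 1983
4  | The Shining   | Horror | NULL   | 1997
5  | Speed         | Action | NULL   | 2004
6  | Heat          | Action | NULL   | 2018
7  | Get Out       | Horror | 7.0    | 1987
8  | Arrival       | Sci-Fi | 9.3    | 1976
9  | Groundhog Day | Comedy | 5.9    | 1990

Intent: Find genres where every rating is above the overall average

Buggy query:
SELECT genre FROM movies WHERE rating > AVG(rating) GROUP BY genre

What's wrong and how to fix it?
Bug: WHERE evaluates per row before aggregation, so AVG() is unavailable

Fix: Compute the overall average in a scalar subquery and compare each group's MIN against it in HAVING

Corrected query:
SELECT genre FROM movies GROUP BY genre HAVING MIN(rating) > (SELECT AVG(rating) FROM movies)

Result:
genre 
------
Horror
Sci-Fi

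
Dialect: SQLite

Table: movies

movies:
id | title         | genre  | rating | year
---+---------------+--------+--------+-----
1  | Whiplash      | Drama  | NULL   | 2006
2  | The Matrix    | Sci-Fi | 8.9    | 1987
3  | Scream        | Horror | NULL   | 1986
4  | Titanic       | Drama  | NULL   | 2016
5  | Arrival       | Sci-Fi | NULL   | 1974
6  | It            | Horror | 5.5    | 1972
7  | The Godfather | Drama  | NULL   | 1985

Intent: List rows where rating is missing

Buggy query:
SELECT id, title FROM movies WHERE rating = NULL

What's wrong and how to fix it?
Bug: '= NULL' is always unknown in SQL three-valued logic, so no rows match

Fix: Use IS NULL to test for NULL

Corrected query:
SELECT id, title FROM movies WHERE rating IS NULL

Result:
id | title        
---+--------------
1  | Whiplash     
3  | Scream       
4  | Titanic      
5  | Arrival      
7  | The Godfather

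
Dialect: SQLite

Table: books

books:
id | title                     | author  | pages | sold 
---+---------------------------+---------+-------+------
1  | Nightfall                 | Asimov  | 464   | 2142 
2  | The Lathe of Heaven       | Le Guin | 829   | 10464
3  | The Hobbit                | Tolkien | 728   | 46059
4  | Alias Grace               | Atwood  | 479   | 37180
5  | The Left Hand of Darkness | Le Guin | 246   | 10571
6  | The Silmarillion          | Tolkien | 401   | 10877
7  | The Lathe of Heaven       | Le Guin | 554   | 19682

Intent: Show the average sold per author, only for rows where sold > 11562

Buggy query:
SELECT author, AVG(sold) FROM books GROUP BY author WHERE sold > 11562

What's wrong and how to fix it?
Bug: WHERE cannot follow GROUP BY

Fix: Place WHERE between FROM and GROUP BY

Corrected query:
SELECT author, AVG(sold) FROM books WHERE sold > 11562 GROUP BY author

Result:
author  | AVG(sold)
--------+----------
Atwood  | 37180    
Le Guin | 19682    
Tolkien | 46059    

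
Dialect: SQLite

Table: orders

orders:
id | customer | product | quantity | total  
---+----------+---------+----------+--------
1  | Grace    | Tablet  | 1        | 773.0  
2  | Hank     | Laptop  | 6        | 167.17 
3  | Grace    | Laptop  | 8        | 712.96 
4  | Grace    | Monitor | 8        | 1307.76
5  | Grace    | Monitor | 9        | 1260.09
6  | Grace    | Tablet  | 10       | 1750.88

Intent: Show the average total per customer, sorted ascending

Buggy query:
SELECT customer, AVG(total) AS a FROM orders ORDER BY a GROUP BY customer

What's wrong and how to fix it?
Bug: GROUP BY must precede ORDER BY

Fix: Move ORDER BY to the end, after GROUP BY

Corrected query:
SELECT customer, AVG(total) AS a FROM orders GROUP BY customer ORDER BY a

Result:
customer | a       
---------+---------
Hank     | 167.17  
Grace    | 1160.938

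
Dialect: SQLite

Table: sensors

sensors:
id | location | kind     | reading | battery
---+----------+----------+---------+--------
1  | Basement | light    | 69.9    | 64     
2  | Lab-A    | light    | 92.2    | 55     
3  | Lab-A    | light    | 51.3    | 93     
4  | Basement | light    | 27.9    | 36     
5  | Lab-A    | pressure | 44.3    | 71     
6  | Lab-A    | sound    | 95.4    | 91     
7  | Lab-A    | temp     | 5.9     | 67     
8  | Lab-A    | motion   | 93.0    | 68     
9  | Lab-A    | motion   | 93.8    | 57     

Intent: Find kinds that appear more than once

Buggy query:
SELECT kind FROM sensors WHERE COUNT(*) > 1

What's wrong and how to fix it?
Bug: WHERE can't reference COUNT(*); aggregates are computed after WHERE

Fix: GROUP BY kind, then filter groups with HAVING COUNT(*) > 1

Corrected query:
SELECT kind FROM sensors GROUP BY kind HAVING COUNT(*) > 1

Result:
kind  
------
light 
motion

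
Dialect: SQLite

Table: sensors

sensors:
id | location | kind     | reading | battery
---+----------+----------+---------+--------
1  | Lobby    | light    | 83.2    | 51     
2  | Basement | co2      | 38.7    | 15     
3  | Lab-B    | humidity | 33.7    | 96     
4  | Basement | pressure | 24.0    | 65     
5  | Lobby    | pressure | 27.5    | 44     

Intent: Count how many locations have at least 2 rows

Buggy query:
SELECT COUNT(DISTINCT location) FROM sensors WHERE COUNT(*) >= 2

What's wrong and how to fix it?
Bug: WHERE filters individual rows, not groups, so a group-level COUNT is invalid there

Fix: Use a subquery that GROUPs and filters with HAVING, then count its rows

Corrected query:
SELECT COUNT(*) FROM (SELECT location FROM sensors GROUP BY location HAVING COUNT(*) >= 2)

Result:
COUNT(*)
--------
2       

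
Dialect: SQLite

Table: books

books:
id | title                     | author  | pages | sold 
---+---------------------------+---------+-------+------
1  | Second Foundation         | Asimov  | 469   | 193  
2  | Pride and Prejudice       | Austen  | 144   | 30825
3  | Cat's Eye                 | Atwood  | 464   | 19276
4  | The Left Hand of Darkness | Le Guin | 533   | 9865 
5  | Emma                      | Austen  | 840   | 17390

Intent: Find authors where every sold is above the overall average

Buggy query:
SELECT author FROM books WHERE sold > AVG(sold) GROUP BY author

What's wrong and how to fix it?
Bug: WHERE evaluates per row before aggregation, so AVG() is unavailable

Fix: Compute the overall average in a scalar subquery and compare each group's MIN against it in HAVING

Corrected query:
SELECT author FROM books GROUP BY author HAVING MIN(sold) > (SELECT AVG(sold) FROM books)

Result:
author
------
Atwood
Austen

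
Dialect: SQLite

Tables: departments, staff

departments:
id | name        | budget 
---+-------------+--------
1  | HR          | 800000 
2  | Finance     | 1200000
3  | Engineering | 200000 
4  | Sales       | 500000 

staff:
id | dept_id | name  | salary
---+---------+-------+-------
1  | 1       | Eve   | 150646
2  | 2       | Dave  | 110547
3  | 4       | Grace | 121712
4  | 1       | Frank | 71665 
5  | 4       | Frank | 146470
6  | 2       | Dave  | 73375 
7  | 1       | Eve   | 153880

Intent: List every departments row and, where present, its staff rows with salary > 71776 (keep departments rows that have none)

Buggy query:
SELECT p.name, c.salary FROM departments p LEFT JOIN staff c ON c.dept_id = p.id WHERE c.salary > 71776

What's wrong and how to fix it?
Bug: Filtering c.salary in WHERE discards the NULL rows produced by LEFT JOIN, turning it into an inner join

Fix: Move the right-table condition into the ON clause so unmatched parents are kept

Corrected query:
SELECT p.name, c.salary FROM departments p LEFT JOIN staff c ON c.dept_id = p.id AND c.salary > 71776

Result:
name        | salary
------------+-------
HR          | 150646
HR          | 153880
Finance     | 73375 
Finance     | 110547
Engineering | NULL  
Sales       | 121712
Sales       | 146470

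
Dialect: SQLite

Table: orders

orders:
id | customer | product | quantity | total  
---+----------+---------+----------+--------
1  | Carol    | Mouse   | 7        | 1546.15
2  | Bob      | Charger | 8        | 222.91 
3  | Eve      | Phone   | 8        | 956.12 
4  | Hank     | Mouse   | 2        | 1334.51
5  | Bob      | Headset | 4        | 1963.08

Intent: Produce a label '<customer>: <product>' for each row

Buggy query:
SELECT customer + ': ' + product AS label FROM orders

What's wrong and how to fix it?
Bug: '+' is numeric addition; on text columns SQLite converts them to 0 instead of concatenating

Fix: Use the || operator for string concatenation

Corrected query:
SELECT customer || ': ' || product AS label FROM orders

Result:
label       
------------
Carol: Mouse
Bob: Charger
Eve: Phone  
Hank: Mouse 
Bob: Headset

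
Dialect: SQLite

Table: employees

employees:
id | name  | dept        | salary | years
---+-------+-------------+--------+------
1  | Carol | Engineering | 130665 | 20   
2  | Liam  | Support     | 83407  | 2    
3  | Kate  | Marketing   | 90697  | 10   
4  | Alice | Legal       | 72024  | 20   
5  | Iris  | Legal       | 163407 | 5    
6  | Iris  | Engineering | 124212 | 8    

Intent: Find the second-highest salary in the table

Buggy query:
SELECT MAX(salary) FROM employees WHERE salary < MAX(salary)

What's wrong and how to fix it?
Bug: The inner MAX is an aggregate inside WHERE, which is not allowed

Fix: Put the inner MAX in a scalar subquery

Corrected query:
SELECT MAX(salary) FROM employees WHERE salary < (SELECT MAX(salary) FROM employees)

Result:
MAX(salary)
-----------
130665     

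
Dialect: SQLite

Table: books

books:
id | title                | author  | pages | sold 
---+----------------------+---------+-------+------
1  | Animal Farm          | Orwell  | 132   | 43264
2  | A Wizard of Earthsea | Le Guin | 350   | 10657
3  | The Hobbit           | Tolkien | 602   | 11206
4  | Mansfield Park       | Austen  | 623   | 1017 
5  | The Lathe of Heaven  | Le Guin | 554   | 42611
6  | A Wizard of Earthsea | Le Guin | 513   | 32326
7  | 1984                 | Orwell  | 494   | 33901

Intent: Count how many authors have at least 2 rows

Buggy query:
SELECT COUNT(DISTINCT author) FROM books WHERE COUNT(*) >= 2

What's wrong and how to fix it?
Bug: WHERE filters individual rows, not groups, so a group-level COUNT is invalid there

Fix: Group first with HAVING COUNT(*) >= 2, then COUNT the resulting groups

Corrected query:
SELECT COUNT(*) FROM (SELECT author FROM books GROUP BY author HAVING COUNT(*) >= 2)

Result:
COUNT(*)
--------
2       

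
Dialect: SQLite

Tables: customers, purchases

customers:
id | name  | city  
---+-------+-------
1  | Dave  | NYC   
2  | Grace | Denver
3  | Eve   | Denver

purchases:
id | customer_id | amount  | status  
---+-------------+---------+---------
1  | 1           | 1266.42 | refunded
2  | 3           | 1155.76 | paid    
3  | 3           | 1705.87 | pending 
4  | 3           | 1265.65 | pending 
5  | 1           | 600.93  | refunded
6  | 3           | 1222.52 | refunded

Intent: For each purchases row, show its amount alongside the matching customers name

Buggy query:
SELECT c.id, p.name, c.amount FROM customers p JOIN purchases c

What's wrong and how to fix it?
Bug: JOIN with no ON clause produces a cartesian product; every purchases row pairs with every customers row

Fix: Specify the join condition linking the foreign key to the parent id

Corrected query:
SELECT c.id, p.name, c.amount FROM customers p JOIN purchases c ON c.customer_id = p.id

Result:
id | name | amount 
---+------+--------
1  | Dave | 1266.42
2  | Eve  | 1155.76
3  | Eve  | 1705.87
4  | Eve  | 1265.65
5  | Dave | 600.93 
6  | Eve  | 1222.52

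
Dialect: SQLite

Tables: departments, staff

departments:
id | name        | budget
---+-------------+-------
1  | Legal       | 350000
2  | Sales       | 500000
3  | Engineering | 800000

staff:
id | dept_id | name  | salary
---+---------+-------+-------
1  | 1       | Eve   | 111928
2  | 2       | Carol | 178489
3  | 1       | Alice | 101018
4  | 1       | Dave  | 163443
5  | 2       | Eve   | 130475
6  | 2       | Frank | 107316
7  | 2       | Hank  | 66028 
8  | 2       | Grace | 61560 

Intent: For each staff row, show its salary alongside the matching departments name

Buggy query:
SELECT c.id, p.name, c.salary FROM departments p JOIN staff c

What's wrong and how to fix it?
Bug: JOIN with no ON clause produces a cartesian product; every staff row pairs with every departments row

Fix: Specify the join condition linking the foreign key to the parent id

Corrected query:
SELECT c.id, p.name, c.salary FROM departments p JOIN staff c ON c.dept_id = p.id

Result:
id | name  | salary
---+-------+-------
1  | Legal | 111928
2  | Sales | 178489
3  | Legal | 101018
4  | Legal | 163443
5  | Sales | 130475
6  | Sales | 107316
7  | Sales | 66028 
8  | Sales | 61560 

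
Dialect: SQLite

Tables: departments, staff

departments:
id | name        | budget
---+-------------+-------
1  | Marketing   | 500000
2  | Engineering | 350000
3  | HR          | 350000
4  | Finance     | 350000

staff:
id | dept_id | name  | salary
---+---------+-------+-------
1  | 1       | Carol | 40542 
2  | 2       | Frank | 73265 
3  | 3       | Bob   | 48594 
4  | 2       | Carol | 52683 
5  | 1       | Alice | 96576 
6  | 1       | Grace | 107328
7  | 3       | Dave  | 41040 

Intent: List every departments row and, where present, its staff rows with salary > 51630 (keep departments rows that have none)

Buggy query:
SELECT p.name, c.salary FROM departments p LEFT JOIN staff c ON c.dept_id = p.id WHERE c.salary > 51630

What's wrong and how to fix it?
Bug: Filtering c.salary in WHERE discards the NULL rows produced by LEFT JOIN, turning it into an inner join

Fix: Move the right-table condition into the ON clause so unmatched parents are kept

Corrected query:
SELECT p.name, c.salary FROM departments p LEFT JOIN staff c ON c.dept_id = p.id AND c.salary > 51630

Result:
name        | salary
------------+-------
Marketing   | 96576 
Marketing   | 107328
Engineering | 52683 
Engineering | 73265 
HR          | NULL  
Finance     | NULL  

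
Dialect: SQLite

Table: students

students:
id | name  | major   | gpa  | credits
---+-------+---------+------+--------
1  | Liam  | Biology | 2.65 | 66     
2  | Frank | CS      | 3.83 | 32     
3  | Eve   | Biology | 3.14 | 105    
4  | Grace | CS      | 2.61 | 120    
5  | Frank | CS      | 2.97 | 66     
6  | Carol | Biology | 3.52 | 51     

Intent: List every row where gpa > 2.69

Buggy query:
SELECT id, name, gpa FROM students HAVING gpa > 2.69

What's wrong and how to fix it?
Bug: HAVING filters the output of aggregation, but this query has no GROUP BY and no aggregate functions, so SQLite rejects it (HAVING clause on a non-aggregate query); the condition here is per row

Fix: Replace HAVING with WHERE since the condition applies to individual rows

Corrected query:
SELECT id, name, gpa FROM students WHERE gpa > 2.69

Result:
id | name  | gpa 
---+-------+-----
2  | Frank | 3.83
3  | Eve   | 3.14
5  | Frank | 2.97
6  | Carol | 3.52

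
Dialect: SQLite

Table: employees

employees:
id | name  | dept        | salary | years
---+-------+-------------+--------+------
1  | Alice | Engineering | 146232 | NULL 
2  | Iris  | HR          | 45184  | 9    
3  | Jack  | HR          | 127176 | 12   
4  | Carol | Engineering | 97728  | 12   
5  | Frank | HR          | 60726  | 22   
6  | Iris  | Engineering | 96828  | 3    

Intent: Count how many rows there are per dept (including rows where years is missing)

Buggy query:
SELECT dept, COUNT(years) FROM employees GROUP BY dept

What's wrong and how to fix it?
Bug: COUNT(years) skips NULLs, so groups with missing years are undercounted

Fix: Replace COUNT(years) with COUNT(*)

Corrected query:
SELECT dept, COUNT(*) FROM employees GROUP BY dept

Result:
dept        | COUNT(*)
------------+---------
Engineering | 3       
HR          | 3       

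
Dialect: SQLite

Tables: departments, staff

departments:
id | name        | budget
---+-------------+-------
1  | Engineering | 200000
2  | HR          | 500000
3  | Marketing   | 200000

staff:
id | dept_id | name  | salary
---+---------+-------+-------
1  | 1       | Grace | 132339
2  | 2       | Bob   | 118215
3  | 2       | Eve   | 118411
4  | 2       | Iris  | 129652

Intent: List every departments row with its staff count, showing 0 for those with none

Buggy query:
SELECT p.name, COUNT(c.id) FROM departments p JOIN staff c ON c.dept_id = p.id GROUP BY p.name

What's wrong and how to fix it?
Bug: INNER JOIN drops departments rows that have no matching staff rows

Fix: Switch to LEFT JOIN to retain unmatched parent rows

Corrected query:
SELECT p.name, COUNT(c.id) FROM departments p LEFT JOIN staff c ON c.dept_id = p.id GROUP BY p.name

Result:
name        | COUNT(c.id)
------------+------------
Engineering | 1          
HR          | 3          
Marketing   | 0          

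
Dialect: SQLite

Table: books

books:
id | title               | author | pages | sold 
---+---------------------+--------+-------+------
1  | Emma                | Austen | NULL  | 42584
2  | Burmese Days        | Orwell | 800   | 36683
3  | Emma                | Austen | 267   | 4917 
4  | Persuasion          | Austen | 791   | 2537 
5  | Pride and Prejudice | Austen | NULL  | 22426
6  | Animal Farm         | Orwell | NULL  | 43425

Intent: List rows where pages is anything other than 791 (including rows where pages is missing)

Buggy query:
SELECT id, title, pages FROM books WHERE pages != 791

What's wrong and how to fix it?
Bug: Inequality against NULL is unknown, not true; rows with NULL are dropped

Fix: Add an explicit OR pages IS NULL to include the missing-value rows

Corrected query:
SELECT id, title, pages FROM books WHERE pages != 791 OR pages IS NULL

Result:
id | title               | pages
---+---------------------+------
1  | Emma                | NULL 
2  | Burmese Days        | 800  
3  | Emma                | 267  
5  | Pride and Prejudice | NULL 
6  | Animal Farm         | NULL 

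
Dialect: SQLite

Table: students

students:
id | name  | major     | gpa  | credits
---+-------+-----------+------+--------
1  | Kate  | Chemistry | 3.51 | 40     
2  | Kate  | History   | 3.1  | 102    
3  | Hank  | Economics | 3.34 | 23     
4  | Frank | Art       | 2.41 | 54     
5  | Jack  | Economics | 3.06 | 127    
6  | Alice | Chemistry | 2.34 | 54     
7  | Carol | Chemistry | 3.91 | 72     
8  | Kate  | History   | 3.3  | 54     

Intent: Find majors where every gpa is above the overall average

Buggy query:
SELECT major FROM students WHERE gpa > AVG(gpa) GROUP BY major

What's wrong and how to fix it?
Bug: AVG() is an aggregate; it can't sit directly in WHERE

Fix: Compute the overall average in a scalar subquery and compare each group's MIN against it in HAVING

Corrected query:
SELECT major FROM students GROUP BY major HAVING MIN(gpa) > (SELECT AVG(gpa) FROM students)

Result:
(no rows)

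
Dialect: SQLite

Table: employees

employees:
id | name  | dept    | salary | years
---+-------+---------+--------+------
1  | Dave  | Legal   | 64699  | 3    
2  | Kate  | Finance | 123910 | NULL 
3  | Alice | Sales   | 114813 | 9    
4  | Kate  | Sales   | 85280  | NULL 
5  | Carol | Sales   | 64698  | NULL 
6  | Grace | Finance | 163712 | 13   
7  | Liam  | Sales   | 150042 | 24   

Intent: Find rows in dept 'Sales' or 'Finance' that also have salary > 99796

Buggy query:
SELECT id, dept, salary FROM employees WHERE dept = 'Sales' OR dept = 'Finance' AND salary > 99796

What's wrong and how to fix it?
Bug: AND binds tighter than OR, so this parses as dept = 'Sales' OR (dept = 'Finance' AND salary > 99796)

Fix: Group the OR with parentheses (or use IN), then AND the threshold

Corrected query:
SELECT id, dept, salary FROM employees WHERE (dept = 'Sales' OR dept = 'Finance') AND salary > 99796

Result:
id | dept    | salary
---+---------+-------
2  | Finance | 123910
3  | Sales   | 114813
6  | Finance | 163712
7  | Sales   | 150042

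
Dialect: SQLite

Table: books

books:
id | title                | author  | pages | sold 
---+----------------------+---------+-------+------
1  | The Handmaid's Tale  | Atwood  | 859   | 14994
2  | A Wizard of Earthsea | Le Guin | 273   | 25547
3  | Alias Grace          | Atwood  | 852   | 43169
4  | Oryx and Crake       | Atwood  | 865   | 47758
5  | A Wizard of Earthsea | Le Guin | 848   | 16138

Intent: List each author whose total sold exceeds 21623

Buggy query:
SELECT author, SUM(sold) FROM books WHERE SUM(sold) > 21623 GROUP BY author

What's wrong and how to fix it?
Bug: WHERE runs before GROUP BY, so aggregates aren't available there

Fix: Use HAVING (which filters groups after aggregation) instead of WHERE

Corrected query:
SELECT author, SUM(sold) FROM books GROUP BY author HAVING SUM(sold) > 21623

Result:
author  | SUM(sold)
--------+----------
Atwood  | 105921   
Le Guin | 41685    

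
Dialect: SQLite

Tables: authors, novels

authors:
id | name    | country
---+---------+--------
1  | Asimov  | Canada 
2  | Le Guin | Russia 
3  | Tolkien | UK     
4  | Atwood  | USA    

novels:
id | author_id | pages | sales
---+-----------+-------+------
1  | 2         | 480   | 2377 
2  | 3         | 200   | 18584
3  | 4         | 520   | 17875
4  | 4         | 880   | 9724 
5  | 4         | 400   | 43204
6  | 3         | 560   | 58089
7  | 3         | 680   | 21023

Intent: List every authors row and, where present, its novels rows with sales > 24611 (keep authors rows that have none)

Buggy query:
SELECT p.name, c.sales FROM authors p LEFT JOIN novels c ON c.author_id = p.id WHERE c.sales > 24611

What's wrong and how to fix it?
Bug: Filtering c.sales in WHERE discards the NULL rows produced by LEFT JOIN, turning it into an inner join

Fix: Move the right-table condition into the ON clause so unmatched parents are kept

Corrected query:
SELECT p.name, c.sales FROM authors p LEFT JOIN novels c ON c.author_id = p.id AND c.sales > 24611

Result:
name    | sales
--------+------
Asimov  | NULL 
Le Guin | NULL 
Tolkien | 58089
Atwood  | 43204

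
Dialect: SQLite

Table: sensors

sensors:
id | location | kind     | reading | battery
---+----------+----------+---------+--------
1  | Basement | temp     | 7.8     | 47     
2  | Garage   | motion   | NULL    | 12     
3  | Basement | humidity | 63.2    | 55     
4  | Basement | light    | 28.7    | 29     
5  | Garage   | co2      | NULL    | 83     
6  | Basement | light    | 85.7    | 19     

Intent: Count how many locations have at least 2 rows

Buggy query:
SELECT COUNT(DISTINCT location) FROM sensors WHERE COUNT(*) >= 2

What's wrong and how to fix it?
Bug: COUNT(*) cannot appear in WHERE; the per-group count doesn't exist yet

Fix: Group first with HAVING COUNT(*) >= 2, then COUNT the resulting groups

Corrected query:
SELECT COUNT(*) FROM (SELECT location FROM sensors GROUP BY location HAVING COUNT(*) >= 2)

Result:
COUNT(*)
--------
2       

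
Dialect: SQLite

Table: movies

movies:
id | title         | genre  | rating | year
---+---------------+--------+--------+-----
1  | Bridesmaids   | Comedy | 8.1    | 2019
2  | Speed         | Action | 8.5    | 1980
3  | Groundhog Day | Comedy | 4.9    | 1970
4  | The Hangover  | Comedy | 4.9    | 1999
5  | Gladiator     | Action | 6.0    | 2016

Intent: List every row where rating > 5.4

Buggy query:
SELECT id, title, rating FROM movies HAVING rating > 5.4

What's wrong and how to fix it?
Bug: This is a non-aggregate query (no GROUP BY, no aggregates), so in SQLite the HAVING clause is invalid here; a row-level condition belongs in WHERE

Fix: Replace HAVING with WHERE since the condition applies to individual rows

Corrected query:
SELECT id, title, rating FROM movies WHERE rating > 5.4

Result:
id | title       | rating
---+-------------+-------
1  | Bridesmaids | 8.1   
2  | Speed       | 8.5   
5  | Gladiator   | 6     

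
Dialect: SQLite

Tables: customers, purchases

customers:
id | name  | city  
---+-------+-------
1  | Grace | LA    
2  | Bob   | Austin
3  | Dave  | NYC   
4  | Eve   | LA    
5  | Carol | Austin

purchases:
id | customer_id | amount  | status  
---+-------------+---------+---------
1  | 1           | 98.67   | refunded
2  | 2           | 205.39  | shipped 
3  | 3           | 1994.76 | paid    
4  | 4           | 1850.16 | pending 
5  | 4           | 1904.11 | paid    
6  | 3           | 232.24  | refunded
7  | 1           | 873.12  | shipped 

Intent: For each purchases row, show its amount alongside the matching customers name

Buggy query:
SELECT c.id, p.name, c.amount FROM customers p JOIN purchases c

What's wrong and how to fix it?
Bug: JOIN with no ON clause produces a cartesian product; every purchases row pairs with every customers row

Fix: Add ON c.customer_id = p.id to the JOIN

Corrected query:
SELECT c.id, p.name, c.amount FROM customers p JOIN purchases c ON c.customer_id = p.id

Result:
id | name  | amount 
---+-------+--------
1  | Grace | 98.67  
2  | Bob   | 205.39 
3  | Dave  | 1994.76
4  | Eve   | 1850.16
5  | Eve   | 1904.11
6  | Dave  | 232.24 
7  | Grace | 873.12 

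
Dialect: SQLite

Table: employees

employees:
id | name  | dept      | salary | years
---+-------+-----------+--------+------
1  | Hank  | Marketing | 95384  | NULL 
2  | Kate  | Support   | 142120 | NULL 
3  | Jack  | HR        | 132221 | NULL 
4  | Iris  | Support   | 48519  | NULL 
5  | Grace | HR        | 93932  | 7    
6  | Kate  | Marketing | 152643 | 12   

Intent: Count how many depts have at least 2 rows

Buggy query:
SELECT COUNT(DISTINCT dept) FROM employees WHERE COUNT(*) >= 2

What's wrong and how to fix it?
Bug: WHERE filters individual rows, not groups, so a group-level COUNT is invalid there

Fix: Use a subquery that GROUPs and filters with HAVING, then count its rows

Corrected query:
SELECT COUNT(*) FROM (SELECT dept FROM employees GROUP BY dept HAVING COUNT(*) >= 2)

Result:
COUNT(*)
--------
3       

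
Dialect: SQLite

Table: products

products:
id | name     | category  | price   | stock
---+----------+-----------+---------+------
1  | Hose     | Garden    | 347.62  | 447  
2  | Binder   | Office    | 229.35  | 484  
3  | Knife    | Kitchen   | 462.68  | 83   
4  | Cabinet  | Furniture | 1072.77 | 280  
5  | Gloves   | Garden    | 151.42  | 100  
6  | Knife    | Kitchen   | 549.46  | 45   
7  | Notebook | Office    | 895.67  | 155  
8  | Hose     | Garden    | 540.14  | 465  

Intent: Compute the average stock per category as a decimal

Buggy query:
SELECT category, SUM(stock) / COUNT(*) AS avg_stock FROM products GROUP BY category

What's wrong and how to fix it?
Bug: SUM(stock) and COUNT(*) are both integers; the division truncates the fractional part

Fix: Cast one side to REAL so the division keeps the fractional part

Corrected query:
SELECT category, SUM(stock) * 1.0 / COUNT(*) AS avg_stock FROM products GROUP BY category

Result:
category  | avg_stock 
----------+-----------
Furniture | 280       
Garden    | 337.333333
Kitchen   | 64        
Office    | 319.5     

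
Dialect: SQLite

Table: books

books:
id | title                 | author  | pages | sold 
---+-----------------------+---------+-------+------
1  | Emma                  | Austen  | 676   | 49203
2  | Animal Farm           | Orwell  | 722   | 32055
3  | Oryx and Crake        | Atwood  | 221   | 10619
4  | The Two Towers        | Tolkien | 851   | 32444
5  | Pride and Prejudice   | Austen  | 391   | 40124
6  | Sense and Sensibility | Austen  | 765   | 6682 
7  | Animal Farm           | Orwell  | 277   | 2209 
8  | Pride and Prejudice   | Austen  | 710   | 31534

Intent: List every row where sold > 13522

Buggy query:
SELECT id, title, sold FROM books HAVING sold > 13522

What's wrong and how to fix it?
Bug: This is a non-aggregate query (no GROUP BY, no aggregates), so in SQLite the HAVING clause is invalid here; a row-level condition belongs in WHERE

Fix: Replace HAVING with WHERE since the condition applies to individual rows

Corrected query:
SELECT id, title, sold FROM books WHERE sold > 13522

Result:
id | title               | sold 
---+---------------------+------
1  | Emma                | 49203
2  | Animal Farm         | 32055
4  | The Two Towers      | 32444
5  | Pride and Prejudice | 40124
8  | Pride and Prejudice | 31534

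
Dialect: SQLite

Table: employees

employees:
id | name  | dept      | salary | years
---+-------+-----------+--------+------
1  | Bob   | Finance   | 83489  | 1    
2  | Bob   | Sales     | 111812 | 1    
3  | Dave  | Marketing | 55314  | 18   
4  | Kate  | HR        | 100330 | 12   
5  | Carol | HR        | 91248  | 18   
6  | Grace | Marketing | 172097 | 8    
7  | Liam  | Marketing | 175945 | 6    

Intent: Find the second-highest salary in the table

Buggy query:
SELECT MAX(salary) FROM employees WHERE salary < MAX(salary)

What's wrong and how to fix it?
Bug: MAX(salary) on the right of the comparison is an aggregate-in-WHERE error

Fix: Compute the overall MAX in a subquery, then take MAX of rows below it

Corrected query:
SELECT MAX(salary) FROM employees WHERE salary < (SELECT MAX(salary) FROM employees)

Result:
MAX(salary)
-----------
172097     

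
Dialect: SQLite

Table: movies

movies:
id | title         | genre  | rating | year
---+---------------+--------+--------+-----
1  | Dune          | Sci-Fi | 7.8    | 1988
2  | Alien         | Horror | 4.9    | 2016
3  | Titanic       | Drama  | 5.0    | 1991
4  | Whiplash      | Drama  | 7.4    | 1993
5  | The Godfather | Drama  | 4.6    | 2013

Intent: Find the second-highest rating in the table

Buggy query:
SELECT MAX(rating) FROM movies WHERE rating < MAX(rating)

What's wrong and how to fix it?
Bug: The inner MAX is an aggregate inside WHERE, which is not allowed

Fix: Compute the overall MAX in a subquery, then take MAX of rows below it

Corrected query:
SELECT MAX(rating) FROM movies WHERE rating < (SELECT MAX(rating) FROM movies)

Result:
MAX(rating)
-----------
7.4        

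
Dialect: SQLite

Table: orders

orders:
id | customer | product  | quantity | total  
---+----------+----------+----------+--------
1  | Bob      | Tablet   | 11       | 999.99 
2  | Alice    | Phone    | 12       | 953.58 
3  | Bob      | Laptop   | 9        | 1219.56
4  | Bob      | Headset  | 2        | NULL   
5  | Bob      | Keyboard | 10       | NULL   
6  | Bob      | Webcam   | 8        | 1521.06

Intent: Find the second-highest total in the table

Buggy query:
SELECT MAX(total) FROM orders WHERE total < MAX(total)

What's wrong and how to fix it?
Bug: MAX(total) on the right of the comparison is an aggregate-in-WHERE error

Fix: Compute the overall MAX in a subquery, then take MAX of rows below it

Corrected query:
SELECT MAX(total) FROM orders WHERE total < (SELECT MAX(total) FROM orders)

Result:
MAX(total)
----------
1219.56   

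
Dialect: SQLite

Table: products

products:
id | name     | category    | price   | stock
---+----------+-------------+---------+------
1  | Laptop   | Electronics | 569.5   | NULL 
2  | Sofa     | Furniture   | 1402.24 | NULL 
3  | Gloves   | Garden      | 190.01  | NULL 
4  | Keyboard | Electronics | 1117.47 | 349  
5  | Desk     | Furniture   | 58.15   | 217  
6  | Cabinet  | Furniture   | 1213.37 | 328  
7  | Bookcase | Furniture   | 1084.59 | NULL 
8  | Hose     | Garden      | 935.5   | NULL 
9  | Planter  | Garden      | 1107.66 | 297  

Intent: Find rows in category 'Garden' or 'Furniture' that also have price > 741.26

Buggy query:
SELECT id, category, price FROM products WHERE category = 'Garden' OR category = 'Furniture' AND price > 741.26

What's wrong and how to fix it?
Bug: AND binds tighter than OR, so this parses as category = 'Garden' OR (category = 'Furniture' AND price > 741.26)

Fix: Group the OR with parentheses (or use IN), then AND the threshold

Corrected query:
SELECT id, category, price FROM products WHERE (category = 'Garden' OR category = 'Furniture') AND price > 741.26

Result:
id | category  | price  
---+-----------+--------
2  | Furniture | 1402.24
6  | Furniture | 1213.37
7  | Furniture | 1084.59
8  | Garden    | 935.5  
9  | Garden    | 1107.66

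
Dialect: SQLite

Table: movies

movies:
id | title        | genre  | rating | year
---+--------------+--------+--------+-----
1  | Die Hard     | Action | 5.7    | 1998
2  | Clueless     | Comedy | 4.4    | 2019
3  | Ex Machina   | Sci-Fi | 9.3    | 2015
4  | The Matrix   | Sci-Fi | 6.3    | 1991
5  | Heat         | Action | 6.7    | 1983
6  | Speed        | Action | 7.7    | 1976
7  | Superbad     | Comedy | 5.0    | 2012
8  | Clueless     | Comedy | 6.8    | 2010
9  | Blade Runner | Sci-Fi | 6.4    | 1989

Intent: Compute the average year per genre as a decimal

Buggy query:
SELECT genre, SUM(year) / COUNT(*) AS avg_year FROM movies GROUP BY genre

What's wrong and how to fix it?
Bug: SUM(year) and COUNT(*) are both integers; the division truncates the fractional part

Fix: Cast one side to REAL so the division keeps the fractional part

Corrected query:
SELECT genre, SUM(year) * 1.0 / COUNT(*) AS avg_year FROM movies GROUP BY genre

Result:
genre  | avg_year   
-------+------------
Action | 1985.666667
Comedy | 2013.666667
Sci-Fi | 1998.333333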